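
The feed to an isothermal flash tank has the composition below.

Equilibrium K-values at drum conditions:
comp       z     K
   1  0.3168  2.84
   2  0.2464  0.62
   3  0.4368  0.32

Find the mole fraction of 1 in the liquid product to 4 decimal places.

Let β = V/F and solve Σ zᵢ(Kᵢ−1)/(1+β(Kᵢ−1)) = 0.
Feasibility: ΣzᵢKᵢ = 1.1923, Σzᵢ/Kᵢ = 1.8740 — both > 1, two phases present.
Newton iteration, β⁰ = 0.39:
  β = 0.3900: g = -0.17477, g' = -0.7867 → β = 0.1678
  β = 0.1678: g = 0.01007, g' = -0.9241 → β = 0.1787
  β = 0.1787: g = 0.00008, g' = -0.9101 → β = 0.1788
Converged at β = 0.1788.
Compositions from xᵢ = zᵢ/(1+β(Kᵢ−1)), yᵢ = Kᵢxᵢ:
  1: x = 0.2384, y = 0.6770
  2: x = 0.2644, y = 0.1639
  3: x = 0.4973, y = 0.1591

x_1 = 0.2384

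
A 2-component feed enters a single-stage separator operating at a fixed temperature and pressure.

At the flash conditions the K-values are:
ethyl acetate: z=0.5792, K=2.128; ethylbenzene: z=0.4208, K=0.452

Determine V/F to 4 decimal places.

V/F = 0.6839

Rachford–Rice: g(V/F) = Σ zᵢ(Kᵢ−1)/(1+V/F(Kᵢ−1)) = 0.
Feasibility: ΣzᵢKᵢ = 1.4227, Σzᵢ/Kᵢ = 1.2032 — both > 1, two phases present.
Newton iteration, V/F⁰ = 0.54:
  V/F = 0.5400: g = 0.07850, g' = -0.5395 → V/F = 0.6855
  V/F = 0.6855: g = -0.00090, g' = -0.5586 → V/F = 0.6839
Converged at V/F = 0.6839.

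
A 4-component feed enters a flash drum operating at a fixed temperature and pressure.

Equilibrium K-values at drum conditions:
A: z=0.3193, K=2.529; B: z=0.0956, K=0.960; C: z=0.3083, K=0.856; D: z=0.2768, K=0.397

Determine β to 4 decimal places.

β = 0.4692

Material balance + equilibrium reduce to Σ zᵢ(Kᵢ−1)/(1+β(Kᵢ−1)) = 0.
g(0) = ΣzᵢKᵢ − 1 = 0.2731 and g(1) = 1 − Σzᵢ/Kᵢ = -0.2832, so a root lies in (0, 1).
Newton iteration, β⁰ = 0.39:
  β = 0.3900: g = 0.03668, g' = -0.4723 → β = 0.4677
  β = 0.4677: g = 0.00070, g' = -0.4565 → β = 0.4692
Converged at β = 0.4692.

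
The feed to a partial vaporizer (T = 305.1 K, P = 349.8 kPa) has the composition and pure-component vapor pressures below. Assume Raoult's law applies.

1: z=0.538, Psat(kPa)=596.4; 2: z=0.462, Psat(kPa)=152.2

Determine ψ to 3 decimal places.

ψ = 0.297

Raoult's law: Kᵢ = Pᵢˢᵃᵗ/P = Pᵢˢᵃᵗ/349.8.
  K_1 = 596.4/349.8 = 1.70497, K_2 = 152.2/349.8 = 0.43511
Let ψ = V/F and solve Σ zᵢ(Kᵢ−1)/(1+ψ(Kᵢ−1)) = 0.
Feasibility: ΣzᵢKᵢ = 1.118, Σzᵢ/Kᵢ = 1.377 — both > 1, two phases present.
Iterate (Newton) starting at ψ = 0.5:
  ψ = 0.500: g = -0.0833, g' = -0.433 → ψ = 0.307
  ψ = 0.307: g = -0.0041, g' = -0.397 → ψ = 0.297
Converged at ψ = 0.297.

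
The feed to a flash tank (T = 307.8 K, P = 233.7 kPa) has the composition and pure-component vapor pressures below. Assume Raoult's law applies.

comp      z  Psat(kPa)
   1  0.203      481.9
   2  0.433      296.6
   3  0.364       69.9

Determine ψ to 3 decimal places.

ψ = 0.180

Raoult's law: Kᵢ = Pᵢˢᵃᵗ/P = Pᵢˢᵃᵗ/233.7.
  K_1 = 481.9/233.7 = 2.06205, K_2 = 296.6/233.7 = 1.26915, K_3 = 69.9/233.7 = 0.29910
Let ψ = V/F and solve Σ zᵢ(Kᵢ−1)/(1+ψ(Kᵢ−1)) = 0.
g(0) = ΣzᵢKᵢ − 1 = 0.077 and g(1) = 1 − Σzᵢ/Kᵢ = -0.657, so a root lies in (0, 1).
Iterate (Newton) starting at ψ = 0.62:
  ψ = 0.620: g = -0.2213, g' = -0.666 → ψ = 0.287
  ψ = 0.287: g = -0.0462, g' = -0.442 → ψ = 0.183
  ψ = 0.183: g = -0.0011, g' = -0.424 → ψ = 0.180
Converged at ψ = 0.180.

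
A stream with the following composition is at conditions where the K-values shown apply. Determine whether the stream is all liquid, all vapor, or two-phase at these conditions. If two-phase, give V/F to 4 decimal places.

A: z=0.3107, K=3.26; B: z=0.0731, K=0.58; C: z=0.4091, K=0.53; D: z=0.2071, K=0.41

ΣzᵢKᵢ = 1.3570; Σzᵢ/Kᵢ = 1.4983.
Both exceed 1, so a two-phase solution exists.
Rachford–Rice: g(ψ) = Σ zᵢ(Kᵢ−1)/(1+ψ(Kᵢ−1)) = 0.
Newton–Raphson from ψ = 0.5:
  ψ = 0.5000: g = -0.13386, g' = -0.6699 → ψ = 0.3002
  ψ = 0.3002: g = 0.01088, g' = -0.8092 → ψ = 0.3136
  ψ = 0.3136: g = 0.00011, g' = -0.7934 → ψ = 0.3138
Converged at ψ = 0.3138.

two-phase, V/F = 0.3138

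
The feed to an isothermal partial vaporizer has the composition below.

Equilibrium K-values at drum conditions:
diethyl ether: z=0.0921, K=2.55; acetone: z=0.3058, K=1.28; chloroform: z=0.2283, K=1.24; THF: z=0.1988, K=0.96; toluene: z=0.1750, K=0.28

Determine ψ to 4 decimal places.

Rachford–Rice: g(ψ) = Σ zᵢ(Kᵢ−1)/(1+ψ(Kᵢ−1)) = 0.
g(0) = ΣzᵢKᵢ − 1 = 0.1492 and g(1) = 1 − Σzᵢ/Kᵢ = -0.2912, so a root lies in (0, 1).
Newton–Raphson from ψ = 0.42:
  ψ = 0.4200: g = 0.02415, g' = -0.2980 → ψ = 0.5010
  ψ = 0.5010: g = -0.00087, g' = -0.3214 → ψ = 0.4983
Converged at ψ = 0.4983.

ψ = 0.4983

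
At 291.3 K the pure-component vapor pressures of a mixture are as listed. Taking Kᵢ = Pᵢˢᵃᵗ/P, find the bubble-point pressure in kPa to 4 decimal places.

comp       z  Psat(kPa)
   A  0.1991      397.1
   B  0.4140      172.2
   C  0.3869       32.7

Pbub = 163.0050 kPa

At the bubble point ψ → 0, so ΣzᵢKᵢ = 1 with Kᵢ = Pᵢˢᵃᵗ/P ⇒ P = ΣzᵢPᵢˢᵃᵗ.
P = 0.1991·397.1 + 0.4140·172.2 + 0.3869·32.7 = 163.0050 kPa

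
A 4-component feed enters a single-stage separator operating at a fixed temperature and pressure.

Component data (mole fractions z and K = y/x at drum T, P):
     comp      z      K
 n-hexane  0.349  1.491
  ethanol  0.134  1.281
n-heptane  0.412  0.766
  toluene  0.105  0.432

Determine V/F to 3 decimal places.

V/F = 0.357

Material balance + equilibrium reduce to Σ zᵢ(Kᵢ−1)/(1+V/F(Kᵢ−1)) = 0.
Check two-phase: ΣzᵢKᵢ = 1.053 > 1 and Σzᵢ/Kᵢ = 1.120 > 1, so g(0) = 0.053 > 0 and g(1) = -0.120 < 0.
Newton iteration, V/F⁰ = 0.5:
  V/F = 0.500: g = -0.0219, g' = -0.157 → V/F = 0.361
  V/F = 0.361: g = -0.0006, g' = -0.150 → V/F = 0.357
Converged at V/F = 0.357.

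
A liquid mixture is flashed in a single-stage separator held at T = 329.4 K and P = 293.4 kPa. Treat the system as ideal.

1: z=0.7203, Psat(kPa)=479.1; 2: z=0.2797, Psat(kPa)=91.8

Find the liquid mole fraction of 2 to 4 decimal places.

x_2 = 0.4795

Raoult's law: Kᵢ = Pᵢˢᵃᵗ/P = Pᵢˢᵃᵗ/293.4.
  K_1 = 479.1/293.4 = 1.632924, K_2 = 91.8/293.4 = 0.312883
Binary case is linear: z₁(K₁−1)(1+ψ(K₂−1)) + z₂(K₂−1)(1+ψ(K₁−1)) = 0
⇒ ψ = [z₁(K₁−1)+z₂(K₂−1)] / [−(K₁−1)(K₂−1)] = 0.26371/0.43489 = 0.6064
Compositions from xᵢ = zᵢ/(1+ψ(Kᵢ−1)), yᵢ = Kᵢxᵢ:
  1: x = 0.5205, y = 0.8500
  2: x = 0.4795, y = 0.1500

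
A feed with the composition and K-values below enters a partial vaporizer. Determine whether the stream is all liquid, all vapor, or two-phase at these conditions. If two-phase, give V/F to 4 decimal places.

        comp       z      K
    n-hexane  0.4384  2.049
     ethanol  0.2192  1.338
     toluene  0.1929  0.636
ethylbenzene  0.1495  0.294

two-phase, V/F = 0.7419

ΣzᵢKᵢ = 1.3582; Σzᵢ/Kᵢ = 1.1896.
Both exceed 1, so a two-phase solution exists.
Material balance + equilibrium reduce to Σ zᵢ(Kᵢ−1)/(1+ψ(Kᵢ−1)) = 0.
Newton iteration, ψ⁰ = 0.5:
  ψ = 0.5000: g = 0.11607, g' = -0.4421 → ψ = 0.7625
  ψ = 0.7625: g = -0.01141, g' = -0.5634 → ψ = 0.7423
  ψ = 0.7423: g = -0.00019, g' = -0.5454 → ψ = 0.7419
Converged at ψ = 0.7419.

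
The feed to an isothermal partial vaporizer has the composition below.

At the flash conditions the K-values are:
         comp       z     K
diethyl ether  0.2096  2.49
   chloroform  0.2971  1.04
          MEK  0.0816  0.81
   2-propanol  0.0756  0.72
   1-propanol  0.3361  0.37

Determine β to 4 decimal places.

Material balance + equilibrium reduce to Σ zᵢ(Kᵢ−1)/(1+β(Kᵢ−1)) = 0.
g(0) = ΣzᵢKᵢ − 1 = 0.0758 and g(1) = 1 − Σzᵢ/Kᵢ = -0.4840, so a root lies in (0, 1).
Newton iteration, β⁰ = 0.38:
  β = 0.3800: g = -0.10768, g' = -0.4316 → β = 0.1305
  β = 0.1305: g = 0.00470, g' = -0.4945 → β = 0.1400
  β = 0.1400: g = 0.00003, g' = -0.4890 → β = 0.1401
Converged at β = 0.1401.

β = 0.1401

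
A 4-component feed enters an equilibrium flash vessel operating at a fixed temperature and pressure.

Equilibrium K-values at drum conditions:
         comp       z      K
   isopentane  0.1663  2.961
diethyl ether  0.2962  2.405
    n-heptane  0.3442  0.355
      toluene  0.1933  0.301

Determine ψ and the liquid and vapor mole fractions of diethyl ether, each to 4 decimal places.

ψ = 0.3576, x_diethyl ether = 0.1972, y_diethyl ether = 0.4742

Newton–Raphson from ψ = 0.32:
  ψ = 0.3200: g = 0.03366, g' = -0.9038 → ψ = 0.3572
  ψ = 0.3572: g = 0.00028, g' = -0.8899 → ψ = 0.3576
Converged at ψ = 0.3576.
Compositions from xᵢ = zᵢ/(1+ψ(Kᵢ−1)), yᵢ = Kᵢxᵢ:
  isopentane: x = 0.0978, y = 0.2895
  diethyl ether: x = 0.1972, y = 0.4742
  n-heptane: x = 0.4474, y = 0.1588
  toluene: x = 0.2577, y = 0.0776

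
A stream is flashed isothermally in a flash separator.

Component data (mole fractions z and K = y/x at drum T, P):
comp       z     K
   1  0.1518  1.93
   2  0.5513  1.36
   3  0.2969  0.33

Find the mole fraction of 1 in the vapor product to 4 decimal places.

Iterate (Newton) starting at ψ = 0.64:
  ψ = 0.6400: g = -0.09845, g' = -0.5073 → ψ = 0.4459
  ψ = 0.4459: g = -0.01287, g' = -0.3897 → ψ = 0.4129
  ψ = 0.4129: g = -0.00021, g' = -0.3774 → ψ = 0.4123
Converged at ψ = 0.4123.
Compositions from xᵢ = zᵢ/(1+ψ(Kᵢ−1)), yᵢ = Kᵢxᵢ:
  1: x = 0.1097, y = 0.2118
  2: x = 0.4800, y = 0.6529
  3: x = 0.4102, y = 0.1354

y_1 = 0.2118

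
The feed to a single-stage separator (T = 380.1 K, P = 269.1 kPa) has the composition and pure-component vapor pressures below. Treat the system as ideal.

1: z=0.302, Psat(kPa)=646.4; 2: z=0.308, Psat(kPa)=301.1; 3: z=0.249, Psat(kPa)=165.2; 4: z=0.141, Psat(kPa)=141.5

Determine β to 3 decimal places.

β = 0.753

Raoult's law: Kᵢ = Pᵢˢᵃᵗ/P = Pᵢˢᵃᵗ/269.1.
  K_1 = 646.4/269.1 = 2.40208, K_2 = 301.1/269.1 = 1.11891, K_3 = 165.2/269.1 = 0.61390, K_4 = 141.5/269.1 = 0.52583
Let β = V/F and solve Σ zᵢ(Kᵢ−1)/(1+β(Kᵢ−1)) = 0.
Feasibility: ΣzᵢKᵢ = 1.297, Σzᵢ/Kᵢ = 1.075 — both > 1, two phases present.
Iterate (Newton) starting at β = 0.61:
  β = 0.610: g = 0.0426, g' = -0.303 → β = 0.751
  β = 0.751: g = 0.0007, g' = -0.295 → β = 0.753
Converged at β = 0.753.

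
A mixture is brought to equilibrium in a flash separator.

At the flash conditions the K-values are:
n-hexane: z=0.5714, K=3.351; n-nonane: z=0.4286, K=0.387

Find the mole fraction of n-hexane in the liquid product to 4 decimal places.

Rachford–Rice: g(V/F) = Σ zᵢ(Kᵢ−1)/(1+V/F(Kᵢ−1)) = 0.
Check two-phase: ΣzᵢKᵢ = 2.0806 > 1 and Σzᵢ/Kᵢ = 1.2780 > 1, so g(0) = 1.0806 > 0 and g(1) = -0.2780 < 0.
Binary case is linear: z₁(K₁−1)(1+V/F(K₂−1)) + z₂(K₂−1)(1+V/F(K₁−1)) = 0
⇒ V/F = [z₁(K₁−1)+z₂(K₂−1)] / [−(K₁−1)(K₂−1)] = 1.08063/1.44116 = 0.7498
Compositions from xᵢ = zᵢ/(1+V/F(Kᵢ−1)), yᵢ = Kᵢxᵢ:
  n-hexane: x = 0.2068, y = 0.6930
  n-nonane: x = 0.7932, y = 0.3070

x_n-hexane = 0.2068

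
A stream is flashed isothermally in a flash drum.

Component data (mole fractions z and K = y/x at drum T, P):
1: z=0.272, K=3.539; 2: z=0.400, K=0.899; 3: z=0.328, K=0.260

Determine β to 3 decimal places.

Newton iteration, β⁰ = 0.5:
  β = 0.500: g = -0.1235, g' = -0.797 → β = 0.345
Converged at β = 0.345.

β = 0.345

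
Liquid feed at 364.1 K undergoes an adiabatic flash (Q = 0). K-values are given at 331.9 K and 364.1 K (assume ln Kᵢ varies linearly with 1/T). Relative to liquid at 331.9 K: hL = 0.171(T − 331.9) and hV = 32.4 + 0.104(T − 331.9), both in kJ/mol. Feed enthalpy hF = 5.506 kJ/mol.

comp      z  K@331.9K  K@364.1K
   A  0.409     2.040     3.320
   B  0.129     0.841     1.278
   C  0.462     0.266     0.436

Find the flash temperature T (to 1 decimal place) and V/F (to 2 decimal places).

Adiabatic flash: solve Rachford–Rice at each trial T, then check hF = ψ·hV(T) + (1−ψ)·hL(T).
  T = 331.9 K: K = (2.040, 0.841, 0.266), RR gives ψ = 0.098, H_out = 3.165 kJ/mol
  T = 364.1 K: K = (3.320, 1.278, 0.436), RR gives ψ = 0.646, H_out = 25.052 kJ/mol
  T = 348.0 K: K = (2.632, 1.047, 0.344), RR gives ψ = 0.399, H_out = 15.252 kJ/mol
  T = 339.9 K: K = (2.322, 0.940, 0.303), RR gives ψ = 0.262, H_out = 9.722 kJ/mol
  T = 335.9 K: K = (2.178, 0.890, 0.284), RR gives ψ = 0.185, H_out = 6.630 kJ/mol
  T = 333.9 K: K = (2.108, 0.865, 0.275), RR gives ψ = 0.143, H_out = 4.952 kJ/mol
  T = 334.9 K: K = (2.143, 0.877, 0.280), RR gives ψ = 0.164, H_out = 5.804 kJ/mol
  T = 334.4 K: K = (2.126, 0.871, 0.277), RR gives ψ = 0.154, H_out = 5.381 kJ/mol
Linear interpolation between T = 334.4 (H_out = 5.381) and T = 334.9 (H_out = 5.804) on hF = 5.506 gives T ≈ 334.5 K, at which ψ = 0.16.

T = 334.5 K, V/F = 0.16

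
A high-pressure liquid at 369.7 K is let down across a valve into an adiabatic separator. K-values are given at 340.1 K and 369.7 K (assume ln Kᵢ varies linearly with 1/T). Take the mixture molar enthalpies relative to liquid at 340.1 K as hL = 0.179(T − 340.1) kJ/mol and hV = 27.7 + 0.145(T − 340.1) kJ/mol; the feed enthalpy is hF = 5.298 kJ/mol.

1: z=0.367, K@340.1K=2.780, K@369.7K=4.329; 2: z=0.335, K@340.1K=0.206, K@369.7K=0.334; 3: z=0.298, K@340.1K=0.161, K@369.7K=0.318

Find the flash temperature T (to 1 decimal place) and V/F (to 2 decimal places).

Adiabatic flash: solve Rachford–Rice at each trial T, then check hF = ψ·hV(T) + (1−ψ)·hL(T).
  T = 340.1 K: K = (2.780, 0.206, 0.161), RR gives ψ = 0.095, H_out = 2.619 kJ/mol
  T = 369.7 K: K = (4.329, 0.334, 0.318), RR gives ψ = 0.355, H_out = 14.767 kJ/mol
  T = 354.9 K: K = (3.501, 0.265, 0.230), RR gives ψ = 0.235, H_out = 9.043 kJ/mol
  T = 347.5 K: K = (3.128, 0.234, 0.193), RR gives ψ = 0.170, H_out = 5.986 kJ/mol
  T = 343.8 K: K = (2.951, 0.220, 0.176), RR gives ψ = 0.134, H_out = 4.353 kJ/mol
  T = 345.6 K: K = (3.036, 0.227, 0.184), RR gives ψ = 0.152, H_out = 5.158 kJ/mol
Linear interpolation between T = 345.6 (H_out = 5.158) and T = 347.5 (H_out = 5.986) on hF = 5.298 gives T ≈ 345.9 K, at which ψ = 0.15.

T = 345.9 K, V/F = 0.15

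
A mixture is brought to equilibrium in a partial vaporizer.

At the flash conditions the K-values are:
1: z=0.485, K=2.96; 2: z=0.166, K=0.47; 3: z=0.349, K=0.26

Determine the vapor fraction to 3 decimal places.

Material balance + equilibrium reduce to Σ zᵢ(Kᵢ−1)/(1+ψ(Kᵢ−1)) = 0.
g(0) = ΣzᵢKᵢ − 1 = 0.604 and g(1) = 1 − Σzᵢ/Kᵢ = -0.859, so a root lies in (0, 1).
Newton–Raphson from ψ = 0.5:
  ψ = 0.500: g = -0.0495, g' = -1.043 → ψ = 0.453
  ψ = 0.453: g = -0.0002, g' = -1.036 → ψ = 0.452
Converged at ψ = 0.452.

ψ = 0.452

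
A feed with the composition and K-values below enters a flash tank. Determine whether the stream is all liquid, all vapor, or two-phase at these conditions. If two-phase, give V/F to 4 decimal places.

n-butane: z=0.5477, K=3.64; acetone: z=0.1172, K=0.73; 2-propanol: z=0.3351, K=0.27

ΣzᵢKᵢ = 2.1697; Σzᵢ/Kᵢ = 1.5521.
Both exceed 1, so a two-phase solution exists.
Material balance + equilibrium reduce to Σ zᵢ(Kᵢ−1)/(1+ψ(Kᵢ−1)) = 0.
Newton–Raphson from ψ = 0.5:
  ψ = 0.5000: g = 0.20143, g' = -1.1635 → ψ = 0.6731
  ψ = 0.6731: g = 0.00104, g' = -1.1980 → ψ = 0.6740
Converged at ψ = 0.6740.

two-phase, V/F = 0.6740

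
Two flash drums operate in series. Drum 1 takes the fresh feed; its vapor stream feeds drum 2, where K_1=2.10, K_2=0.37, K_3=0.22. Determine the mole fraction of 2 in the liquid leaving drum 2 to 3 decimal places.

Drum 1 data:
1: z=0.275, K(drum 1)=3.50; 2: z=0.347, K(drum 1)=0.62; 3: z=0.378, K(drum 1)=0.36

Drum 1:
Material balance + equilibrium reduce to Σ zᵢ(Kᵢ−1)/(1+ψ₁(Kᵢ−1)) = 0.
g(0) = ΣzᵢKᵢ − 1 = 0.314 and g(1) = 1 − Σzᵢ/Kᵢ = -0.688, so a root lies in (0, 1).
Newton iteration, ψ₁⁰ = 0.36:
  ψ₁ = 0.360: g = -0.1053, g' = -0.805 → ψ₁ = 0.229
  ψ₁ = 0.229: g = 0.0091, g' = -0.967 → ψ₁ = 0.239
Converged at ψ₁ = 0.239.
Drum-1 compositions:
  1: x = 0.172, y = 0.603
  2: x = 0.382, y = 0.237
  3: x = 0.446, y = 0.161
Drum-2 feed = drum-1 vapor: z₂ = (0.6028, 0.2366, 0.1606).
Drum 2:
Let ψ₂ = V/F and solve Σ zᵢ(Kᵢ−1)/(1+ψ₂(Kᵢ−1)) = 0.
Check two-phase: ΣzᵢKᵢ = 1.389 > 1 and Σzᵢ/Kᵢ = 1.657 > 1, so g(0) = 0.389 > 0 and g(1) = -0.657 < 0.
Newton–Raphson from ψ₂ = 0.5:
  ψ₂ = 0.500: g = 0.0048, g' = -0.766 → ψ₂ = 0.506
Converged at ψ₂ = 0.506.
  1: x = 0.387, y = 0.813
  2: x = 0.347, y = 0.129
  3: x = 0.265, y = 0.058

x_2 (drum 2) = 0.347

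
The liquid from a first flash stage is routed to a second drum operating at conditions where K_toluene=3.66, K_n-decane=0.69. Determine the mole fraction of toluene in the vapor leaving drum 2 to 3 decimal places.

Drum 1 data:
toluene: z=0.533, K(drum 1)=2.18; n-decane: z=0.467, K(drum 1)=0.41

Drum 1:
Material balance + equilibrium reduce to Σ zᵢ(Kᵢ−1)/(1+ψ₁(Kᵢ−1)) = 0.
Check two-phase: ΣzᵢKᵢ = 1.353 > 1 and Σzᵢ/Kᵢ = 1.384 > 1, so g(0) = 0.353 > 0 and g(1) = -0.384 < 0.
Binary case is linear: z₁(K₁−1)(1+ψ₁(K₂−1)) + z₂(K₂−1)(1+ψ₁(K₁−1)) = 0
⇒ ψ₁ = [z₁(K₁−1)+z₂(K₂−1)] / [−(K₁−1)(K₂−1)] = 0.3534/0.6962 = 0.508
Drum-1 compositions:
  toluene: x = 0.333, y = 0.727
  n-decane: x = 0.667, y = 0.273
Drum-2 feed = drum-1 liquid: z₂ = (0.3333, 0.6667).
Drum 2:
Material balance + equilibrium reduce to Σ zᵢ(Kᵢ−1)/(1+ψ₂(Kᵢ−1)) = 0.
Check two-phase: ΣzᵢKᵢ = 1.680 > 1 and Σzᵢ/Kᵢ = 1.057 > 1, so g(0) = 0.680 > 0 and g(1) = -0.057 < 0.
Binary case is linear: z₁(K₁−1)(1+ψ₂(K₂−1)) + z₂(K₂−1)(1+ψ₂(K₁−1)) = 0
⇒ ψ₂ = [z₁(K₁−1)+z₂(K₂−1)] / [−(K₁−1)(K₂−1)] = 0.6800/0.8246 = 0.825
  toluene: x = 0.104, y = 0.382
  n-decane: x = 0.896, y = 0.618

y_toluene (drum 2) = 0.382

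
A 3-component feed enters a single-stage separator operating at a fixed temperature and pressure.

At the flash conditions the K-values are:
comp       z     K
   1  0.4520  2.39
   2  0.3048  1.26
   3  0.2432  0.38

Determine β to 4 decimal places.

Material balance + equilibrium reduce to Σ zᵢ(Kᵢ−1)/(1+β(Kᵢ−1)) = 0.
g(0) = ΣzᵢKᵢ − 1 = 0.5567 and g(1) = 1 − Σzᵢ/Kᵢ = -0.0710, so a root lies in (0, 1).
Iterate (Newton) starting at β = 0.69:
  β = 0.6900: g = 0.12438, g' = -0.5279 → β = 0.9256
  β = 0.9256: g = -0.01521, g' = -0.6953 → β = 0.9037
  β = 0.9037: g = -0.00030, g' = -0.6686 → β = 0.9033
Converged at β = 0.9033.

β = 0.9033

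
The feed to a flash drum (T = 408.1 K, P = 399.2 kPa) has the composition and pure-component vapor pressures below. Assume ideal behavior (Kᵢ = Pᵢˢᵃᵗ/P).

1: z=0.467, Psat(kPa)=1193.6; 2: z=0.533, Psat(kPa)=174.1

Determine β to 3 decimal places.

Raoult's law: Kᵢ = Pᵢˢᵃᵗ/P = Pᵢˢᵃᵗ/399.2.
  K_1 = 1193.6/399.2 = 2.98998, K_2 = 174.1/399.2 = 0.43612
Let β = V/F and solve Σ zᵢ(Kᵢ−1)/(1+β(Kᵢ−1)) = 0.
Feasibility: ΣzᵢKᵢ = 1.629, Σzᵢ/Kᵢ = 1.378 — both > 1, two phases present.
Binary case is linear: z₁(K₁−1)(1+β(K₂−1)) + z₂(K₂−1)(1+β(K₁−1)) = 0
⇒ β = [z₁(K₁−1)+z₂(K₂−1)] / [−(K₁−1)(K₂−1)] = 0.6288/1.1221 = 0.560

β = 0.560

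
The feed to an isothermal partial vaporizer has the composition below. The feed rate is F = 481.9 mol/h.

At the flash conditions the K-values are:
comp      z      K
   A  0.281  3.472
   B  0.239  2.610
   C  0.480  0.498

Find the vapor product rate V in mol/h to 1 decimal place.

Material balance + equilibrium reduce to Σ zᵢ(Kᵢ−1)/(1+ψ(Kᵢ−1)) = 0.
Check two-phase: ΣzᵢKᵢ = 1.838 > 1 and Σzᵢ/Kᵢ = 1.136 > 1, so g(0) = 0.838 > 0 and g(1) = -0.136 < 0.
Iterate (Newton) starting at ψ = 0.5:
  ψ = 0.500: g = 0.2021, g' = -0.749 → ψ = 0.770
  ψ = 0.770: g = 0.0184, g' = -0.649 → ψ = 0.798
Converged at ψ = 0.798.
Then V = ψ·F = 0.7981·481.9 = 384.6 mol/h and L = F − V = 97.3 mol/h.

V = 384.6 mol/h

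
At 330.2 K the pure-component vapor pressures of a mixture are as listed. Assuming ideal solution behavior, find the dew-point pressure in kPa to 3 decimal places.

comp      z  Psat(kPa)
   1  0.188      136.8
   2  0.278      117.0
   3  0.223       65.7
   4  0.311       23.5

Pdew = 49.071 kPa

At the dew point ψ → 1, so Σzᵢ/Kᵢ = 1 with Kᵢ = Pᵢˢᵃᵗ/P ⇒ 1/P = Σzᵢ/Pᵢˢᵃᵗ.
1/P = 0.188/136.8 + 0.278/117.0 + 0.223/65.7 + 0.311/23.5 = 0.020379 ⇒ P = 49.071 kPa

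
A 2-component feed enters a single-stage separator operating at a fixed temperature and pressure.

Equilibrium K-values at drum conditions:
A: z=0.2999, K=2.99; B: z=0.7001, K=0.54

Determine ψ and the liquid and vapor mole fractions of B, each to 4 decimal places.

Material balance + equilibrium reduce to Σ zᵢ(Kᵢ−1)/(1+ψ(Kᵢ−1)) = 0.
Check two-phase: ΣzᵢKᵢ = 1.2748 > 1 and Σzᵢ/Kᵢ = 1.3968 > 1, so g(0) = 0.2748 > 0 and g(1) = -0.3968 < 0.
Newton–Raphson from ψ = 0.5:
  ψ = 0.5000: g = -0.11909, g' = -0.5483 → ψ = 0.2828
  ψ = 0.2828: g = 0.01170, g' = -0.6821 → ψ = 0.2999
  ψ = 0.2999: g = 0.00015, g' = -0.6651 → ψ = 0.3001
Converged at ψ = 0.3001.
Compositions from xᵢ = zᵢ/(1+ψ(Kᵢ−1)), yᵢ = Kᵢxᵢ:
  A: x = 0.1878, y = 0.5614
  B: x = 0.8122, y = 0.4386

ψ = 0.3001, x_B = 0.8122, y_B = 0.4386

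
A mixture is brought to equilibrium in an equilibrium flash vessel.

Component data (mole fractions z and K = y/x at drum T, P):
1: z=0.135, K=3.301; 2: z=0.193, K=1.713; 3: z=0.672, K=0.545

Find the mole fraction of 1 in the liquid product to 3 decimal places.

Let ψ = V/F and solve Σ zᵢ(Kᵢ−1)/(1+ψ(Kᵢ−1)) = 0.
g(0) = ΣzᵢKᵢ − 1 = 0.142 and g(1) = 1 − Σzᵢ/Kᵢ = -0.387, so a root lies in (0, 1).
Newton iteration, ψ⁰ = 0.5:
  ψ = 0.500: g = -0.1499, g' = -0.441 → ψ = 0.160
  ψ = 0.160: g = 0.0208, g' = -0.623 → ψ = 0.193
  ψ = 0.193: g = 0.0006, g' = -0.585 → ψ = 0.194
Converged at ψ = 0.194.
Compositions from xᵢ = zᵢ/(1+ψ(Kᵢ−1)), yᵢ = Kᵢxᵢ:
  1: x = 0.093, y = 0.308
  2: x = 0.169, y = 0.290
  3: x = 0.737, y = 0.402

x_1 = 0.093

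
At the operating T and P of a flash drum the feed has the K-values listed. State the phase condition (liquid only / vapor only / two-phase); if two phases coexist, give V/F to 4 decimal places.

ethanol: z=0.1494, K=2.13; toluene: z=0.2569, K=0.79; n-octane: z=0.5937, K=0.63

liquid only

ΣzᵢKᵢ = 0.8952; Σzᵢ/Kᵢ = 1.3377.
Since ΣzᵢKᵢ < 1 the mixture is below its bubble point — single liquid phase.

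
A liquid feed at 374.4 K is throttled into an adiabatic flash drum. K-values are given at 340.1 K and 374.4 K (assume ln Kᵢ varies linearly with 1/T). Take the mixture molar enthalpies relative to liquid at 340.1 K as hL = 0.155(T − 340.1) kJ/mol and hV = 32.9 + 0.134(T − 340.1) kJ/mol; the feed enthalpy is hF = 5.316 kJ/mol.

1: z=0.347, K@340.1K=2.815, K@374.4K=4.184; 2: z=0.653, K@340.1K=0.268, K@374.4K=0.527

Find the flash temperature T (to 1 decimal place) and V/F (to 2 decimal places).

T = 343.2 K, V/F = 0.15

Adiabatic flash: solve Rachford–Rice at each trial T, then check hF = ψ·hV(T) + (1−ψ)·hL(T).
  T = 340.1 K: K = (2.815, 0.268), RR gives ψ = 0.114, H_out = 3.759 kJ/mol
  T = 374.4 K: K = (4.184, 0.527), RR gives ψ = 0.529, H_out = 22.324 kJ/mol
  T = 357.2 K: K = (3.463, 0.382), RR gives ψ = 0.296, H_out = 12.281 kJ/mol
  T = 348.6 K: K = (3.128, 0.321), RR gives ψ = 0.204, H_out = 7.996 kJ/mol
  T = 344.4 K: K = (2.971, 0.294), RR gives ψ = 0.160, H_out = 5.921 kJ/mol
  T = 342.2 K: K = (2.891, 0.280), RR gives ψ = 0.137, H_out = 4.822 kJ/mol
Linear interpolation between T = 342.2 (H_out = 4.822) and T = 344.4 (H_out = 5.921) on hF = 5.316 gives T ≈ 343.2 K, at which ψ = 0.15.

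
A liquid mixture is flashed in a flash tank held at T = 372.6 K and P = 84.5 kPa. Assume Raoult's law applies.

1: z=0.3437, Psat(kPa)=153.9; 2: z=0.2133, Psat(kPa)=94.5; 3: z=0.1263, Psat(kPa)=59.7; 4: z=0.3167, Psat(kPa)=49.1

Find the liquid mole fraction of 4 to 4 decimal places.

Raoult's law: Kᵢ = Pᵢˢᵃᵗ/P = Pᵢˢᵃᵗ/84.5.
  K_1 = 153.9/84.5 = 1.821302, K_2 = 94.5/84.5 = 1.118343, K_3 = 59.7/84.5 = 0.706509, K_4 = 49.1/84.5 = 0.581065
Material balance + equilibrium reduce to Σ zᵢ(Kᵢ−1)/(1+V/F(Kᵢ−1)) = 0.
Feasibility: ΣzᵢKᵢ = 1.1378, Σzᵢ/Kᵢ = 1.1032 — both > 1, two phases present.
Iterate (Newton) starting at V/F = 0.61:
  V/F = 0.6100: g = -0.01177, g' = -0.2219 → V/F = 0.5570
Converged at V/F = 0.5570.
Compositions from xᵢ = zᵢ/(1+V/F(Kᵢ−1)), yᵢ = Kᵢxᵢ:
  1: x = 0.2358, y = 0.4295
  2: x = 0.2001, y = 0.2238
  3: x = 0.1510, y = 0.1067
  4: x = 0.4131, y = 0.2400

x_4 = 0.4131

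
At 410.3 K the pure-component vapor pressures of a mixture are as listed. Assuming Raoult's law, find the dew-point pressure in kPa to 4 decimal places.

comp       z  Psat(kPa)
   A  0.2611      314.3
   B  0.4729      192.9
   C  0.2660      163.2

Pdew = 203.5762 kPa

At the dew point ψ → 1, so Σzᵢ/Kᵢ = 1 with Kᵢ = Pᵢˢᵃᵗ/P ⇒ 1/P = Σzᵢ/Pᵢˢᵃᵗ.
1/P = 0.2611/314.3 + 0.4729/192.9 + 0.2660/163.2 = 0.0049122 ⇒ P = 203.5762 kPa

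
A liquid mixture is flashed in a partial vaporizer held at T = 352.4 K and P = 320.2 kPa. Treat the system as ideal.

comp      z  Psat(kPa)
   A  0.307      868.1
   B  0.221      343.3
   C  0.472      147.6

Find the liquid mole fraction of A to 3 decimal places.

Raoult's law: Kᵢ = Pᵢˢᵃᵗ/P = Pᵢˢᵃᵗ/320.2.
  K_A = 868.1/320.2 = 2.71112, K_B = 343.3/320.2 = 1.07214, K_C = 147.6/320.2 = 0.46096
Material balance + equilibrium reduce to Σ zᵢ(Kᵢ−1)/(1+V/F(Kᵢ−1)) = 0.
Feasibility: ΣzᵢKᵢ = 1.287, Σzᵢ/Kᵢ = 1.343 — both > 1, two phases present.
Iterate (Newton) starting at V/F = 0.5:
  V/F = 0.500: g = -0.0498, g' = -0.519 → V/F = 0.404
  V/F = 0.404: g = 0.0008, g' = -0.539 → V/F = 0.406
Converged at V/F = 0.406.
Compositions from xᵢ = zᵢ/(1+V/F(Kᵢ−1)), yᵢ = Kᵢxᵢ:
  A: x = 0.181, y = 0.491
  B: x = 0.215, y = 0.230
  C: x = 0.604, y = 0.278

x_A = 0.181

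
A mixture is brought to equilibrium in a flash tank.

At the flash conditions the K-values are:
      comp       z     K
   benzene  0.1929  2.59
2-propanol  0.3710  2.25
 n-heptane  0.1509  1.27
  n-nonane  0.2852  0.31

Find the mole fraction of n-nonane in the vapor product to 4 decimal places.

Rachford–Rice: g(V/F) = Σ zᵢ(Kᵢ−1)/(1+V/F(Kᵢ−1)) = 0.
Check two-phase: ΣzᵢKᵢ = 1.6144 > 1 and Σzᵢ/Kᵢ = 1.2782 > 1, so g(0) = 0.6144 > 0 and g(1) = -0.2782 < 0.
Iterate (Newton) starting at V/F = 0.42:
  V/F = 0.4200: g = 0.24751, g' = -0.7027 → V/F = 0.7722
  V/F = 0.7722: g = -0.01389, g' = -0.8781 → V/F = 0.7564
  V/F = 0.7564: g = -0.00018, g' = -0.8553 → V/F = 0.7562
Converged at V/F = 0.7562.
Compositions from xᵢ = zᵢ/(1+V/F(Kᵢ−1)), yᵢ = Kᵢxᵢ:
  benzene: x = 0.0876, y = 0.2269
  2-propanol: x = 0.1907, y = 0.4291
  n-heptane: x = 0.1253, y = 0.1591
  n-nonane: x = 0.5964, y = 0.1849

y_n-nonane = 0.1849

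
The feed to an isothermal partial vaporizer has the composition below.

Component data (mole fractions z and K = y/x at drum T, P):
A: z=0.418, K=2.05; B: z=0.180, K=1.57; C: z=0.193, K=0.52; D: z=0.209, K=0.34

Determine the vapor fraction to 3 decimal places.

ψ = 0.576

Iterate (Newton) starting at ψ = 0.5:
  ψ = 0.500: g = 0.0399, g' = -0.513 → ψ = 0.578
  ψ = 0.578: g = -0.0007, g' = -0.535 → ψ = 0.576
Converged at ψ = 0.576.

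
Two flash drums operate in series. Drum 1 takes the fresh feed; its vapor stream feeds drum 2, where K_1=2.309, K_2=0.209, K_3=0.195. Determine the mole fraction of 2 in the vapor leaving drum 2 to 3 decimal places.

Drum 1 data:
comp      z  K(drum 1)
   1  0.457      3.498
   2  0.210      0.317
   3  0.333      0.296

y_2 (drum 2) = 0.051

Drum 1:
Material balance + equilibrium reduce to Σ zᵢ(Kᵢ−1)/(1+ψ₁(Kᵢ−1)) = 0.
Feasibility: ΣzᵢKᵢ = 1.764, Σzᵢ/Kᵢ = 1.918 — both > 1, two phases present.
Newton iteration, ψ₁⁰ = 0.38:
  ψ₁ = 0.380: g = 0.0719, g' = -1.237 → ψ₁ = 0.438
  ψ₁ = 0.438: g = 0.0014, g' = -1.195 → ψ₁ = 0.439
Converged at ψ₁ = 0.439.
Drum-1 compositions:
  1: x = 0.218, y = 0.762
  2: x = 0.300, y = 0.095
  3: x = 0.482, y = 0.143
Drum-2 feed = drum-1 vapor: z₂ = (0.7622, 0.0951, 0.1427).
Drum 2:
Material balance + equilibrium reduce to Σ zᵢ(Kᵢ−1)/(1+ψ₂(Kᵢ−1)) = 0.
Check two-phase: ΣzᵢKᵢ = 1.808 > 1 and Σzᵢ/Kᵢ = 1.517 > 1, so g(0) = 0.808 > 0 and g(1) = -0.517 < 0.
Newton iteration, ψ₂⁰ = 0.5:
  ψ₂ = 0.500: g = 0.2863, g' = -0.899 → ψ₂ = 0.819
  ψ₂ = 0.819: g = -0.0685, g' = -1.578 → ψ₂ = 0.775
  ψ₂ = 0.775: g = -0.0047, g' = -1.373 → ψ₂ = 0.772
Converged at ψ₂ = 0.772.
  1: x = 0.379, y = 0.876
  2: x = 0.244, y = 0.051
  3: x = 0.377, y = 0.073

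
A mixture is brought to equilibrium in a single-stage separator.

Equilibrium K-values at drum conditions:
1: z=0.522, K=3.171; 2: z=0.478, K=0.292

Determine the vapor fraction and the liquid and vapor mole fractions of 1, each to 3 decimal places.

Material balance + equilibrium reduce to Σ zᵢ(Kᵢ−1)/(1+ψ(Kᵢ−1)) = 0.
Check two-phase: ΣzᵢKᵢ = 1.795 > 1 and Σzᵢ/Kᵢ = 1.802 > 1, so g(0) = 0.795 > 0 and g(1) = -0.802 < 0.
Newton iteration, ψ⁰ = 0.38:
  ψ = 0.380: g = 0.1580, g' = -1.187 → ψ = 0.513
  ψ = 0.513: g = 0.0046, g' = -1.142 → ψ = 0.517
Converged at ψ = 0.517.
Compositions from xᵢ = zᵢ/(1+ψ(Kᵢ−1)), yᵢ = Kᵢxᵢ:
  1: x = 0.246, y = 0.780
  2: x = 0.754, y = 0.220

ψ = 0.517, x_1 = 0.246, y_1 = 0.780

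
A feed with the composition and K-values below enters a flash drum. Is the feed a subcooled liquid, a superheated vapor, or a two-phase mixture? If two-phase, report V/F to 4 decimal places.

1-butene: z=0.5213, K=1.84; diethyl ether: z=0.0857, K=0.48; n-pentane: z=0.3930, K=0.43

ΣzᵢKᵢ = 1.1693; Σzᵢ/Kᵢ = 1.3758.
Both exceed 1, so a two-phase solution exists.
Rachford–Rice: g(ψ) = Σ zᵢ(Kᵢ−1)/(1+ψ(Kᵢ−1)) = 0.
Newton–Raphson from ψ = 0.5:
  ψ = 0.5000: g = -0.06515, g' = -0.4745 → ψ = 0.3627
  ψ = 0.3627: g = -0.00168, g' = -0.4542 → ψ = 0.3590
Converged at ψ = 0.3590.

two-phase, V/F = 0.3590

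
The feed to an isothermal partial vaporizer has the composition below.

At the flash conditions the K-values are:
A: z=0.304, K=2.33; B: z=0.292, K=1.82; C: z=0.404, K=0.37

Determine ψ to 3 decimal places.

ψ = 0.564

Newton iteration, ψ⁰ = 0.51:
  ψ = 0.510: g = 0.0347, g' = -0.637 → ψ = 0.565
  ψ = 0.565: g = -0.0004, g' = -0.653 → ψ = 0.564
Converged at ψ = 0.564.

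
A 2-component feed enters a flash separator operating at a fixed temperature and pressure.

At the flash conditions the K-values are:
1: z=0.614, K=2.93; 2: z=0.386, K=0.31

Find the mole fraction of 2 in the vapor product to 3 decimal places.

y_2 = 0.228

Material balance + equilibrium reduce to Σ zᵢ(Kᵢ−1)/(1+β(Kᵢ−1)) = 0.
Check two-phase: ΣzᵢKᵢ = 1.919 > 1 and Σzᵢ/Kᵢ = 1.455 > 1, so g(0) = 0.919 > 0 and g(1) = -0.455 < 0.
Binary case is linear: z₁(K₁−1)(1+β(K₂−1)) + z₂(K₂−1)(1+β(K₁−1)) = 0
⇒ β = [z₁(K₁−1)+z₂(K₂−1)] / [−(K₁−1)(K₂−1)] = 0.9187/1.3317 = 0.690
Compositions from xᵢ = zᵢ/(1+β(Kᵢ−1)), yᵢ = Kᵢxᵢ:
  1: x = 0.263, y = 0.772
  2: x = 0.737, y = 0.228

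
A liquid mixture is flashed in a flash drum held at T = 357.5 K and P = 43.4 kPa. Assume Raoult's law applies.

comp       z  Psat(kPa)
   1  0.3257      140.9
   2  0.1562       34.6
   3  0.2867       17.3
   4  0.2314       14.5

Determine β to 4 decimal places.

Raoult's law: Kᵢ = Pᵢˢᵃᵗ/P = Pᵢˢᵃᵗ/43.4.
  K_1 = 140.9/43.4 = 3.246544, K_2 = 34.6/43.4 = 0.797235, K_3 = 17.3/43.4 = 0.398618, K_4 = 14.5/43.4 = 0.334101
Rachford–Rice: g(β) = Σ zᵢ(Kᵢ−1)/(1+β(Kᵢ−1)) = 0.
Feasibility: ΣzᵢKᵢ = 1.3735, Σzᵢ/Kᵢ = 1.7081 — both > 1, two phases present.
Newton–Raphson from β = 0.39:
  β = 0.3900: g = -0.07778, g' = -0.8388 → β = 0.2973
  β = 0.2973: g = 0.00294, g' = -0.9115 → β = 0.3005
Converged at β = 0.3005.

β = 0.3005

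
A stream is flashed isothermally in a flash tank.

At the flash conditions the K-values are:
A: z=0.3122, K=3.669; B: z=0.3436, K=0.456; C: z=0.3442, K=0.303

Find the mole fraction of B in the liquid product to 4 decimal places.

x_B = 0.3962

Let ψ = V/F and solve Σ zᵢ(Kᵢ−1)/(1+ψ(Kᵢ−1)) = 0.
g(0) = ΣzᵢKᵢ − 1 = 0.4064 and g(1) = 1 − Σzᵢ/Kᵢ = -0.9746, so a root lies in (0, 1).
Iterate (Newton) starting at ψ = 0.36:
  ψ = 0.3600: g = -0.12776, g' = -1.0337 → ψ = 0.2364
  ψ = 0.2364: g = 0.00916, g' = -1.2097 → ψ = 0.2440
Converged at ψ = 0.2440.
Compositions from xᵢ = zᵢ/(1+ψ(Kᵢ−1)), yᵢ = Kᵢxᵢ:
  A: x = 0.1891, y = 0.6937
  B: x = 0.3962, y = 0.1807
  C: x = 0.4147, y = 0.1257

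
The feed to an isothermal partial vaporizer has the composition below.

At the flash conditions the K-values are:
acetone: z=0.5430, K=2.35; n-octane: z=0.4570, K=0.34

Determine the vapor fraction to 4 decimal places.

ψ = 0.4842

Let ψ = V/F and solve Σ zᵢ(Kᵢ−1)/(1+ψ(Kᵢ−1)) = 0.
Check two-phase: ΣzᵢKᵢ = 1.4314 > 1 and Σzᵢ/Kᵢ = 1.5752 > 1, so g(0) = 0.4314 > 0 and g(1) = -0.5752 < 0.
Binary case is linear: z₁(K₁−1)(1+ψ(K₂−1)) + z₂(K₂−1)(1+ψ(K₁−1)) = 0
⇒ ψ = [z₁(K₁−1)+z₂(K₂−1)] / [−(K₁−1)(K₂−1)] = 0.43143/0.89100 = 0.4842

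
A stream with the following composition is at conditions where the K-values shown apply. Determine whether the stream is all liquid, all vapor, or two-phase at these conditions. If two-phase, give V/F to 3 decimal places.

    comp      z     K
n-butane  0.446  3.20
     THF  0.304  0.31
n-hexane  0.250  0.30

two-phase, V/F = 0.390

ΣzᵢKᵢ = 1.596; Σzᵢ/Kᵢ = 1.953.
Both exceed 1, so a two-phase solution exists.
Let ψ = V/F and solve Σ zᵢ(Kᵢ−1)/(1+ψ(Kᵢ−1)) = 0.
Newton–Raphson from ψ = 0.59:
  ψ = 0.590: g = -0.2249, g' = -1.176 → ψ = 0.399
  ψ = 0.399: g = -0.0094, g' = -1.124 → ψ = 0.390
Converged at ψ = 0.390.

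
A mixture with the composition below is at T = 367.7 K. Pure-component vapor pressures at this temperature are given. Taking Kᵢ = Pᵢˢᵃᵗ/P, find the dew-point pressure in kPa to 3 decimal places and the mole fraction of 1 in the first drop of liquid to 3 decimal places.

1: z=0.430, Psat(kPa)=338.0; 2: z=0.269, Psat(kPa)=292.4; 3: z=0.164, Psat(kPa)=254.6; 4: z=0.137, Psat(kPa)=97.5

At the dew point ψ → 1, so Σzᵢ/Kᵢ = 1 with Kᵢ = Pᵢˢᵃᵗ/P ⇒ 1/P = Σzᵢ/Pᵢˢᵃᵗ.
1/P = 0.430/338.0 + 0.269/292.4 + 0.164/254.6 + 0.137/97.5 = 0.004241 ⇒ P = 235.769 kPa
xᵢ = zᵢP/Pᵢˢᵃᵗ ⇒ x_1 = 0.430·235.769/338.0 = 0.300

Pdew = 235.769 kPa, x_1 = 0.300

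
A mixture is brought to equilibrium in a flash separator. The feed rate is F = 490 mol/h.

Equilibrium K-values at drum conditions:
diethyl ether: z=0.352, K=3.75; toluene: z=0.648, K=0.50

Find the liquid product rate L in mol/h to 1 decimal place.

L = 260.5 mol/h

Material balance + equilibrium reduce to Σ zᵢ(Kᵢ−1)/(1+ψ(Kᵢ−1)) = 0.
Feasibility: ΣzᵢKᵢ = 1.644, Σzᵢ/Kᵢ = 1.390 — both > 1, two phases present.
Binary case is linear: z₁(K₁−1)(1+ψ(K₂−1)) + z₂(K₂−1)(1+ψ(K₁−1)) = 0
⇒ ψ = [z₁(K₁−1)+z₂(K₂−1)] / [−(K₁−1)(K₂−1)] = 0.6440/1.3750 = 0.468
Then V = ψ·F = 0.4684·490 = 229.5 mol/h and L = F − V = 260.5 mol/h.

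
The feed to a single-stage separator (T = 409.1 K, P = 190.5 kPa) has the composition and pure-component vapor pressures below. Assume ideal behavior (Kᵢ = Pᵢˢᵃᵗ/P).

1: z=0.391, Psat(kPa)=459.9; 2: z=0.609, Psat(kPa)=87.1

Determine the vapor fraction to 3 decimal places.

ψ = 0.290

Raoult's law: Kᵢ = Pᵢˢᵃᵗ/P = Pᵢˢᵃᵗ/190.5.
  K_1 = 459.9/190.5 = 2.41417, K_2 = 87.1/190.5 = 0.45722
Let ψ = V/F and solve Σ zᵢ(Kᵢ−1)/(1+ψ(Kᵢ−1)) = 0.
g(0) = ΣzᵢKᵢ − 1 = 0.222 and g(1) = 1 − Σzᵢ/Kᵢ = -0.494, so a root lies in (0, 1).
Binary case is linear: z₁(K₁−1)(1+ψ(K₂−1)) + z₂(K₂−1)(1+ψ(K₁−1)) = 0
⇒ ψ = [z₁(K₁−1)+z₂(K₂−1)] / [−(K₁−1)(K₂−1)] = 0.2224/0.7676 = 0.290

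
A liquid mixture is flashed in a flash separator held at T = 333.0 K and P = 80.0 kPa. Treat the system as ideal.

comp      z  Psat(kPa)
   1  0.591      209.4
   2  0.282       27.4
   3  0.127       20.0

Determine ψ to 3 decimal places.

ψ = 0.606

Raoult's law: Kᵢ = Pᵢˢᵃᵗ/P = Pᵢˢᵃᵗ/80.0.
  K_1 = 209.4/80.0 = 2.61750, K_2 = 27.4/80.0 = 0.34250, K_3 = 20.0/80.0 = 0.25000
Newton–Raphson from ψ = 0.33:
  ψ = 0.330: g = 0.2599, g' = -0.982 → ψ = 0.595
  ψ = 0.595: g = 0.0110, g' = -0.963 → ψ = 0.606
Converged at ψ = 0.606.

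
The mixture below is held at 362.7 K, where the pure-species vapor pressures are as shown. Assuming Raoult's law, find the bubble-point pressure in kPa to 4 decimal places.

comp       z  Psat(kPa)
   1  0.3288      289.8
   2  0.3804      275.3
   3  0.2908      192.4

At the bubble point ψ → 0, so ΣzᵢKᵢ = 1 with Kᵢ = Pᵢˢᵃᵗ/P ⇒ P = ΣzᵢPᵢˢᵃᵗ.
P = 0.3288·289.8 + 0.3804·275.3 + 0.2908·192.4 = 255.9603 kPa

Pbub = 255.9603 kPa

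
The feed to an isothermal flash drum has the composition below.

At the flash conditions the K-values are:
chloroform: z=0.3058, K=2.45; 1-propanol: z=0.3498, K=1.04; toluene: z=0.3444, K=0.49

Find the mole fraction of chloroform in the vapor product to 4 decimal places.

y_chloroform = 0.4026

Newton iteration, V/F⁰ = 0.5:
  V/F = 0.5000: g = 0.03500, g' = -0.3780 → V/F = 0.5926
  V/F = 0.5926: g = 0.00043, g' = -0.3705 → V/F = 0.5938
Converged at V/F = 0.5938.
Compositions from xᵢ = zᵢ/(1+V/F(Kᵢ−1)), yᵢ = Kᵢxᵢ:
  chloroform: x = 0.1643, y = 0.4026
  1-propanol: x = 0.3417, y = 0.3554
  toluene: x = 0.4940, y = 0.2421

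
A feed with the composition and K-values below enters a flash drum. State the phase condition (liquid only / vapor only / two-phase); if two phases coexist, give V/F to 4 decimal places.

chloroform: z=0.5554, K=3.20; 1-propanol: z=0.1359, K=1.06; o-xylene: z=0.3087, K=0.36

two-phase, V/F = 0.8503

ΣzᵢKᵢ = 2.0325; Σzᵢ/Kᵢ = 1.1593.
Both exceed 1, so a two-phase solution exists.
Let ψ = V/F and solve Σ zᵢ(Kᵢ−1)/(1+ψ(Kᵢ−1)) = 0.
Newton iteration, ψ⁰ = 0.65:
  ψ = 0.6500: g = 0.17238, g' = -0.8264 → ψ = 0.8586
  ψ = 0.8586: g = -0.00783, g' = -0.9455 → ψ = 0.8503
Converged at ψ = 0.8503.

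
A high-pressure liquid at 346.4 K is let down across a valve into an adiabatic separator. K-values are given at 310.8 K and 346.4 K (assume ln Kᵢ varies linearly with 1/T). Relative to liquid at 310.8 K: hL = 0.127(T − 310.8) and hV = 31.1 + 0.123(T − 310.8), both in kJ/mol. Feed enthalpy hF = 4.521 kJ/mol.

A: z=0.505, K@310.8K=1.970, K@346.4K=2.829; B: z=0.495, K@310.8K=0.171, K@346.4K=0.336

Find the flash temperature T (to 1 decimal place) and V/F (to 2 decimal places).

Adiabatic flash: solve Rachford–Rice at each trial T, then check hF = ψ·hV(T) + (1−ψ)·hL(T).
  T = 310.8 K: K = (1.970, 0.171), RR gives ψ = 0.099, H_out = 3.074 kJ/mol
  T = 346.4 K: K = (2.829, 0.336), RR gives ψ = 0.490, H_out = 19.687 kJ/mol
  T = 328.6 K: K = (2.384, 0.244), RR gives ψ = 0.310, H_out = 11.893 kJ/mol
  T = 319.7 K: K = (2.173, 0.205), RR gives ψ = 0.213, H_out = 7.761 kJ/mol
  T = 315.2 K: K = (2.069, 0.187), RR gives ψ = 0.159, H_out = 5.487 kJ/mol
  T = 313.0 K: K = (2.019, 0.179), RR gives ψ = 0.130, H_out = 4.308 kJ/mol
Linear interpolation between T = 313.0 (H_out = 4.308) and T = 315.2 (H_out = 5.487) on hF = 4.521 gives T ≈ 313.4 K, at which ψ = 0.13.

T = 313.4 K, V/F = 0.13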